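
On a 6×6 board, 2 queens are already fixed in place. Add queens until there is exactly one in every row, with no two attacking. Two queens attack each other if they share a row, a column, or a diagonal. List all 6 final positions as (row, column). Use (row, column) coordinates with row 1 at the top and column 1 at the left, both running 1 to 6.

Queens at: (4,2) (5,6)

(1,4) (2,1) (3,5) (4,2) (5,6) (6,3)

Row 1: attacked by (4,2)→{2,5}; (5,6)→{2,6}. Safe: 1, 3, 4. Place at column 4.
Row 2: attacked by (1,4)→{3,4,5}; (4,2)→{2,4}; (5,6)→{3,6}. Safe: 1. Place at column 1.
Row 3: attacked by (1,4)→{2,4,6}; (2,1)→{1,2}; (4,2)→{1,2,3}; (5,6)→{4,6}. Safe: 5. Place at column 5.
Row 6: attacked by (1,4)→{4}; (2,1)→{1,5}; (3,5)→{2,5}; (4,2)→{2,4}; (5,6)→{5,6}. Safe: 3. Place at column 3.
Columns [4, 1, 5, 2, 6, 3], r−c [-3, 1, -2, 2, -1, 3], r+c [5, 3, 8, 6, 11, 9] are all distinct, so no two queens attack.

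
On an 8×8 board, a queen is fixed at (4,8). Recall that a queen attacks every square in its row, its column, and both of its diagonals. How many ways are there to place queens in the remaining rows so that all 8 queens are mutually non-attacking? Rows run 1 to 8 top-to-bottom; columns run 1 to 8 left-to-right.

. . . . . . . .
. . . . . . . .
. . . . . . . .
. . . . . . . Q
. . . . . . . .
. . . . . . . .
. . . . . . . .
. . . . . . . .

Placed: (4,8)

18

Branch on row 1: col 1 → 1; col 2 → 2; col 3 → 4; col 4 → 5; col 6 → 4; col 7 → 2.
Sum: 1 + 2 + 4 + 5 + 4 + 2 = 18.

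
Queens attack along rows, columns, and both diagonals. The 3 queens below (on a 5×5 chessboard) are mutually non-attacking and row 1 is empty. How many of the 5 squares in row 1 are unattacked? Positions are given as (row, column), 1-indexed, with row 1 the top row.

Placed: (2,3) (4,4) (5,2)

1

(2,3) attacks row 1 at column 3 and diagonals 2, 4.
(4,4) attacks row 1 at column 4 and diagonals 1.
(5,2) attacks row 1 at column 2.
Attacked columns: {1, 2, 3, 4}. Safe: {5}.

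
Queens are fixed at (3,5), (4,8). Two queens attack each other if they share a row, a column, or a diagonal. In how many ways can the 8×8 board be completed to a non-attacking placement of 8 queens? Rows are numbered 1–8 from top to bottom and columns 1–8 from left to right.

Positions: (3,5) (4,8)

6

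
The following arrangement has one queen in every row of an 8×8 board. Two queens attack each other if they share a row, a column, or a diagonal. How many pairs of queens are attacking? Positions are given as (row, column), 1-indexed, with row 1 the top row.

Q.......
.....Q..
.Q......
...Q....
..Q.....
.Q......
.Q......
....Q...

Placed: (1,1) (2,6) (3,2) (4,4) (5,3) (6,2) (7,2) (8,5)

Same column: (3,2)–(6,2) (column 2); (3,2)–(7,2) (column 2); (6,2)–(7,2) (column 2).
Same diagonal: (1,1)–(4,4) (|1−4| = |1−4| = 3); (2,6)–(4,4) (|2−4| = |6−4| = 2); (2,6)–(5,3) (|2−5| = |6−3| = 3); (2,6)–(6,2) (|2−6| = |6−2| = 4); (4,4)–(5,3) (|4−5| = |4−3| = 1); (4,4)–(6,2) (|4−6| = |4−2| = 2); (5,3)–(6,2) (|5−6| = |3−2| = 1).
Total attacking pairs: 10.

10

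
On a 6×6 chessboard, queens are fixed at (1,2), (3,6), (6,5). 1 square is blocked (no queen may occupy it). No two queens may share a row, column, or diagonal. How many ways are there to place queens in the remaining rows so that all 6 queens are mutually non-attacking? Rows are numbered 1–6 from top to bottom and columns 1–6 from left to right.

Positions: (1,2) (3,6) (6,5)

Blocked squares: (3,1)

Branch on row 2: col 4 → 1.
Sum: 1 = 1.

1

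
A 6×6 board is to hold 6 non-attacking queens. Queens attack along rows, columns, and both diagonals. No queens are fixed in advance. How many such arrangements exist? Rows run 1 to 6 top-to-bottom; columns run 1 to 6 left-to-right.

Branch on row 1: col 1 → 0; col 2 → 1; col 3 → 1; col 4 → 1; col 5 → 1; col 6 → 0.
Sum: 0 + 1 + 1 + 1 + 1 + 0 = 4.
(This is the classic 6-queens count.)

4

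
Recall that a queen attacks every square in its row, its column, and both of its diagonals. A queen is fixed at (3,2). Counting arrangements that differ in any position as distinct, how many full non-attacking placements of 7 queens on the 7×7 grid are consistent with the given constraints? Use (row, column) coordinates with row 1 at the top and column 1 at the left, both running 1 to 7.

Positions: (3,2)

Branch on row 1: col 1 → 1; col 3 → 2; col 5 → 2; col 6 → 1; col 7 → 0.
Sum: 1 + 2 + 2 + 1 + 0 = 6.

6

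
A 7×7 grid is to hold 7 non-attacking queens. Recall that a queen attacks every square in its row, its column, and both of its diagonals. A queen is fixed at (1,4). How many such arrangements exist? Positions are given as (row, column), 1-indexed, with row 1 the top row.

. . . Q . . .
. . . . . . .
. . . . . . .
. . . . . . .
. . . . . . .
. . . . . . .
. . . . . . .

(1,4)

Branch on row 2: col 1 → 2; col 2 → 1; col 6 → 1; col 7 → 2.
Sum: 2 + 1 + 1 + 2 = 6.

6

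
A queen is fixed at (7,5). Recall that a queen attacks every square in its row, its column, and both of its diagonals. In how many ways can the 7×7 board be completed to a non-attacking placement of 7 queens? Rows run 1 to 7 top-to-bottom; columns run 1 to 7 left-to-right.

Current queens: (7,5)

Branch on row 1: col 1 → 1; col 2 → 1; col 3 → 2; col 4 → 1; col 6 → 0; col 7 → 1.
Sum: 1 + 1 + 2 + 1 + 0 + 1 = 6.

6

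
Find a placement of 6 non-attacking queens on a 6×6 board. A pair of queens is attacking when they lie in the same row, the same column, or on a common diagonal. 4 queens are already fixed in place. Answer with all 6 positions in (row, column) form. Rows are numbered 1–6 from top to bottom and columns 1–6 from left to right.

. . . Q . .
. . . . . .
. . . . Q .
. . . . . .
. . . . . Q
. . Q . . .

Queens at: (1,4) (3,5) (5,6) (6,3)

Row 2: attacked by (1,4)→{3,4,5}; (3,5)→{4,5,6}; (5,6)→{3,6}; (6,3)→{3}. Safe: 1, 2. Place at column 1.
Row 4: attacked by (1,4)→{1,4}; (2,1)→{1,3}; (3,5)→{4,5,6}; (5,6)→{5,6}; (6,3)→{1,3,5}. Safe: 2. Place at column 2.
Columns [4, 1, 5, 2, 6, 3], r−c [-3, 1, -2, 2, -1, 3], r+c [5, 3, 8, 6, 11, 9] are all distinct, so no two queens attack.

(1,4) (2,1) (3,5) (4,2) (5,6) (6,3)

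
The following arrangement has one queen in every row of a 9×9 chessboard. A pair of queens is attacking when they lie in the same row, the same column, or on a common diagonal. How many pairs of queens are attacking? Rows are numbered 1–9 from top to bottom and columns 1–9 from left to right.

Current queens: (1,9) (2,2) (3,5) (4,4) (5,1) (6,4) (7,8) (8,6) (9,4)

7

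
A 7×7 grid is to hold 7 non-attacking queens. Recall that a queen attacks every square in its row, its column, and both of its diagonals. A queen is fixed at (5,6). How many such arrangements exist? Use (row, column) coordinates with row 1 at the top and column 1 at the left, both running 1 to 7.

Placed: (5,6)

Branch on row 1: col 1 → 1; col 3 → 1; col 4 → 2; col 5 → 1; col 7 → 1.
Sum: 1 + 1 + 2 + 1 + 1 = 6.

6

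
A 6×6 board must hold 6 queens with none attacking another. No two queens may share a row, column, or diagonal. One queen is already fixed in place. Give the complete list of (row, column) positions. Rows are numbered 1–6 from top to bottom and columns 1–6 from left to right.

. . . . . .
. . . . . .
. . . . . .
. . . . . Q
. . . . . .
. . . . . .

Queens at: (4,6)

(1,5) (2,3) (3,1) (4,6) (5,4) (6,2)

Row 1: attacked by (4,6)→{3,6}. Safe: 1, 2, 4, 5. Place at column 5.
Row 2: attacked by (1,5)→{4,5,6}; (4,6)→{4,6}. Safe: 1, 2, 3. Place at column 3.
Row 3: attacked by (1,5)→{3,5}; (2,3)→{2,3,4}; (4,6)→{5,6}. Safe: 1. Place at column 1.
Row 5: attacked by (1,5)→{1,5}; (2,3)→{3,6}; (3,1)→{1,3}; (4,6)→{5,6}. Safe: 2, 4. Place at column 4.
Row 6: attacked by (1,5)→{5}; (2,3)→{3}; (3,1)→{1,4}; (4,6)→{4,6}; (5,4)→{3,4,5}. Safe: 2. Place at column 2.
Columns [5, 3, 1, 6, 4, 2], r−c [-4, -1, 2, -2, 1, 4], r+c [6, 5, 4, 10, 9, 8] are all distinct, so no two queens attack.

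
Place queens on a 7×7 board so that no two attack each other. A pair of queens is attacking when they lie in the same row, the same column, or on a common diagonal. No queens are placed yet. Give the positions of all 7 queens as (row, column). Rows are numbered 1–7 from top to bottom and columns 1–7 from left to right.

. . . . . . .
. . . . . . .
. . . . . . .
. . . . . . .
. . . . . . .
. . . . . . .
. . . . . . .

Row 1: Safe: 1, 2, 3, 4, 5, 6, 7. Place at column 1.
Row 2: attacked by (1,1)→{1,2}. Safe: 3, 4, 5, 6, 7. Place at column 5.
Row 3: attacked by (1,1)→{1,3}; (2,5)→{4,5,6}. Safe: 2, 7. Place at column 2.
Row 4: attacked by (1,1)→{1,4}; (2,5)→{3,5,7}; (3,2)→{1,2,3}. Safe: 6. Place at column 6.
Row 5: attacked by (1,1)→{1,5}; (2,5)→{2,5}; (3,2)→{2,4}; (4,6)→{5,6,7}. Safe: 3. Place at column 3.
Row 6: attacked by (1,1)→{1,6}; (2,5)→{1,5}; (3,2)→{2,5}; (4,6)→{4,6}; (5,3)→{2,3,4}. Safe: 7. Place at column 7.
Row 7: attacked by (1,1)→{1,7}; (2,5)→{5}; (3,2)→{2,6}; (4,6)→{3,6}; (5,3)→{1,3,5}; (6,7)→{6,7}. Safe: 4. Place at column 4.
Columns [1, 5, 2, 6, 3, 7, 4], r−c [0, -3, 1, -2, 2, -1, 3], r+c [2, 7, 5, 10, 8, 13, 11] are all distinct, so no two queens attack.

(1,1) (2,5) (3,2) (4,6) (5,3) (6,7) (7,4)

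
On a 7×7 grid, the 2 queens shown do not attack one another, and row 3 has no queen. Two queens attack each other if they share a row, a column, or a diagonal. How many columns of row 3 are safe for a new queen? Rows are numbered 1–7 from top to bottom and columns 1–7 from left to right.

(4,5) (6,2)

3

(4,5) attacks row 3 at column 5 and diagonals 4, 6.
(6,2) attacks row 3 at column 2 and diagonals 5.
Attacked columns: {2, 4, 5, 6}. Safe: {1, 3, 7}.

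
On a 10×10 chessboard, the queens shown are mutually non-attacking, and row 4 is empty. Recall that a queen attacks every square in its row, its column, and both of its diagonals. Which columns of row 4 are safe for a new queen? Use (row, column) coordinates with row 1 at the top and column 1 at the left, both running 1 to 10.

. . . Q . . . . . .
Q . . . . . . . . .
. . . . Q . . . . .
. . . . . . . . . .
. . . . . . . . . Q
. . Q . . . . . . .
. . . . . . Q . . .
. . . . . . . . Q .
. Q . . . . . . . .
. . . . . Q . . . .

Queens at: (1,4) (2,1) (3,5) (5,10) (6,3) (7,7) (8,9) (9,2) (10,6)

columns 8

(1,4) attacks row 4 at column 4 and diagonals 1, 7.
(2,1) attacks row 4 at column 1 and diagonals 3.
(3,5) attacks row 4 at column 5 and diagonals 4, 6.
(5,10) attacks row 4 at column 10 and diagonals 9.
(6,3) attacks row 4 at column 3 and diagonals 1, 5.
(7,7) attacks row 4 at column 7 and diagonals 4, 10.
(8,9) attacks row 4 at column 9 and diagonals 5.
(9,2) attacks row 4 at column 2 and diagonals 7.
(10,6) attacks row 4 at column 6.
Attacked columns: {1, 2, 3, 4, 5, 6, 7, 9, 10}. Safe: {8}.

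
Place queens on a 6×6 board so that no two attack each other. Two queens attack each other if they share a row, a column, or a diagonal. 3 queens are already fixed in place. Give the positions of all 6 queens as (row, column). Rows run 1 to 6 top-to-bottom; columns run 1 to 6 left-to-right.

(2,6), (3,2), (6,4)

(1,3) (2,6) (3,2) (4,5) (5,1) (6,4)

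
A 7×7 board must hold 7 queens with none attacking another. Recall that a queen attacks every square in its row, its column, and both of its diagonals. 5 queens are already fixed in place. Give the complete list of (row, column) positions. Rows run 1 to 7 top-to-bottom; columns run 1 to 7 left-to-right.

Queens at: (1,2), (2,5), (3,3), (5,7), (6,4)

Row 4: attacked by (1,2)→{2,5}; (2,5)→{3,5,7}; (3,3)→{2,3,4}; (5,7)→{6,7}; (6,4)→{2,4,6}. Safe: 1. Place at column 1.
Row 7: attacked by (1,2)→{2}; (2,5)→{5}; (3,3)→{3,7}; (4,1)→{1,4}; (5,7)→{5,7}; (6,4)→{3,4,5}. Safe: 6. Place at column 6.
Columns [2, 5, 3, 1, 7, 4, 6], r−c [-1, -3, 0, 3, -2, 2, 1], r+c [3, 7, 6, 5, 12, 10, 13] are all distinct, so no two queens attack.

(1,2) (2,5) (3,3) (4,1) (5,7) (6,4) (7,6)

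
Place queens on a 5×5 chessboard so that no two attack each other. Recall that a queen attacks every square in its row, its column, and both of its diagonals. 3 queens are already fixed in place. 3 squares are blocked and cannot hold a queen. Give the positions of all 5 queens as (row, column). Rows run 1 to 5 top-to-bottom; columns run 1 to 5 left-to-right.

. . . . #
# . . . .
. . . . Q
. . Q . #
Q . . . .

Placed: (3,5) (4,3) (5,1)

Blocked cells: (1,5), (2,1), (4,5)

Row 1: attacked by (3,5)→{3,5}; (4,3)→{3}; (5,1)→{1,5}. Blocked: 5. Safe: 2, 4. Place at column 4.
Row 2: attacked by (1,4)→{3,4,5}; (3,5)→{4,5}; (4,3)→{1,3,5}; (5,1)→{1,4}. Blocked: 1. Safe: 2. Place at column 2.
Columns [4, 2, 5, 3, 1], r−c [-3, 0, -2, 1, 4], r+c [5, 4, 8, 7, 6] are all distinct, so no two queens attack.

(1,4) (2,2) (3,5) (4,3) (5,1)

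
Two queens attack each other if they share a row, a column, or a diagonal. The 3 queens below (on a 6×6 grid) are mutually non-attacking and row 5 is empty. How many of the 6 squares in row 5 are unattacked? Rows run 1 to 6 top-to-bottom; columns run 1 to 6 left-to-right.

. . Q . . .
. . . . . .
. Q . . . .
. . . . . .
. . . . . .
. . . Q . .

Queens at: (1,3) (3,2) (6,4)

2

(1,3) attacks row 5 at column 3.
(3,2) attacks row 5 at column 2 and diagonals 4.
(6,4) attacks row 5 at column 4 and diagonals 3, 5.
Attacked columns: {2, 3, 4, 5}. Safe: {1, 6}.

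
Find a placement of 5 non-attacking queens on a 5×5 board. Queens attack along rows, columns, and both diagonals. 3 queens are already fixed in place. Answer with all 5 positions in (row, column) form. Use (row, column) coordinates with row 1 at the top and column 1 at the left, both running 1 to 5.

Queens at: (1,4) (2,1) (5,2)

(1,4) (2,1) (3,3) (4,5) (5,2)

Row 3: attacked by (1,4)→{2,4}; (2,1)→{1,2}; (5,2)→{2,4}. Safe: 3, 5. Place at column 3.
Row 4: attacked by (1,4)→{1,4}; (2,1)→{1,3}; (3,3)→{2,3,4}; (5,2)→{1,2,3}. Safe: 5. Place at column 5.
Columns [4, 1, 3, 5, 2], r−c [-3, 1, 0, -1, 3], r+c [5, 3, 6, 9, 7] are all distinct, so no two queens attack.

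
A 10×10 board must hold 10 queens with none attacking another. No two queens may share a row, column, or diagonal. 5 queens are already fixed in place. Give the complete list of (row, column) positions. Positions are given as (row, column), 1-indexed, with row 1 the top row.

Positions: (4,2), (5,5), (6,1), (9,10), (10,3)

Row 1: attacked by (4,2)→{2,5}; (5,5)→{1,5,9}; (6,1)→{1,6}; (9,10)→{2,10}; (10,3)→{3}. Safe: 4, 7, 8. Place at column 8.
Row 2: attacked by (1,8)→{7,8,9}; (4,2)→{2,4}; (5,5)→{2,5,8}; (6,1)→{1,5}; (9,10)→{3,10}; (10,3)→{3}. Safe: 6. Place at column 6.
Row 3: attacked by (1,8)→{6,8,10}; (2,6)→{5,6,7}; (4,2)→{1,2,3}; (5,5)→{3,5,7}; (6,1)→{1,4}; (9,10)→{4,10}; (10,3)→{3,10}. Safe: 9. Place at column 9.
Row 7: attacked by (1,8)→{2,8}; (2,6)→{1,6}; (3,9)→{5,9}; (4,2)→{2,5}; (5,5)→{3,5,7}; (6,1)→{1,2}; (9,10)→{8,10}; (10,3)→{3,6}. Safe: 4. Place at column 4.
Row 8: attacked by (1,8)→{1,8}; (2,6)→{6}; (3,9)→{4,9}; (4,2)→{2,6}; (5,5)→{2,5,8}; (6,1)→{1,3}; (7,4)→{3,4,5}; (9,10)→{9,10}; (10,3)→{1,3,5}. Safe: 7. Place at column 7.
Columns [8, 6, 9, 2, 5, 1, 4, 7, 10, 3], r−c [-7, -4, -6, 2, 0, 5, 3, 1, -1, 7], r+c [9, 8, 12, 6, 10, 7, 11, 15, 19, 13] are all distinct, so no two queens attack.

(1,8) (2,6) (3,9) (4,2) (5,5) (6,1) (7,4) (8,7) (9,10) (10,3)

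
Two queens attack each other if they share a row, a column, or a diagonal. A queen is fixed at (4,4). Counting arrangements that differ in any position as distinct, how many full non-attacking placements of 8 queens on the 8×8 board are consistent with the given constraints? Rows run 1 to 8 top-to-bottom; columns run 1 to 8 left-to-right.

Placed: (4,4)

Branch on row 1: col 2 → 1; col 3 → 1; col 5 → 4; col 6 → 2; col 8 → 0.
Sum: 1 + 1 + 4 + 2 + 0 = 8.

8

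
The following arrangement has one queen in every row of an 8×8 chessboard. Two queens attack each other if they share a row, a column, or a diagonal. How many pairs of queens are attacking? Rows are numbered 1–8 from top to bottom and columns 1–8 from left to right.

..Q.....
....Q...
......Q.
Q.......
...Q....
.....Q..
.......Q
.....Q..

1

Same column: (6,6)–(8,6) (column 6).
Total attacking pairs: 1.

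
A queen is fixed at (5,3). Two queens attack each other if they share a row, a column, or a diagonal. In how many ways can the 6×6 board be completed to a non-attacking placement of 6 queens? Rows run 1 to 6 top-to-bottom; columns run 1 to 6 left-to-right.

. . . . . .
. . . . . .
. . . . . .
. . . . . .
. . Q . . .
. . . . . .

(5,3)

1

Branch on row 1: col 1 → 0; col 2 → 1; col 4 → 0; col 5 → 0; col 6 → 0.
Sum: 0 + 1 + 0 + 0 + 0 = 1.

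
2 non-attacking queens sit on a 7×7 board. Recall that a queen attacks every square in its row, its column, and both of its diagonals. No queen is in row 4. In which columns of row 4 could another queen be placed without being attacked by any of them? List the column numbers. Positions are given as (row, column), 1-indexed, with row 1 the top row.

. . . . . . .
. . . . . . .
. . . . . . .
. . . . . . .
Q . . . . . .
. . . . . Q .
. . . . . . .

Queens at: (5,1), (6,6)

(5,1) attacks row 4 at column 1 and diagonals 2.
(6,6) attacks row 4 at column 6 and diagonals 4.
Attacked columns: {1, 2, 4, 6}. Safe: {3, 5, 7}.

columns 3, 5, 7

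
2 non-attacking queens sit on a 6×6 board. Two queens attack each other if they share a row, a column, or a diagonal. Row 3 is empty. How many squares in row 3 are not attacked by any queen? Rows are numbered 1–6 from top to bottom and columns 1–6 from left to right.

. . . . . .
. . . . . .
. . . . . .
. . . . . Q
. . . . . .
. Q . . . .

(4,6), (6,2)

3

(4,6) attacks row 3 at column 6 and diagonals 5.
(6,2) attacks row 3 at column 2 and diagonals 5.
Attacked columns: {2, 5, 6}. Safe: {1, 3, 4}.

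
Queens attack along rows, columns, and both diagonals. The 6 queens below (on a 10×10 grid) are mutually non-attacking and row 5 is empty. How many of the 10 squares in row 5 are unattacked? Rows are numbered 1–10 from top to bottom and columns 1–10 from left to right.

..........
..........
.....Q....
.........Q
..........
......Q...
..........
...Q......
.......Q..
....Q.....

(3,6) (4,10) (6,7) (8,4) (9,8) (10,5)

2

(3,6) attacks row 5 at column 6 and diagonals 4, 8.
(4,10) attacks row 5 at column 10 and diagonals 9.
(6,7) attacks row 5 at column 7 and diagonals 6, 8.
(8,4) attacks row 5 at column 4 and diagonals 1, 7.
(9,8) attacks row 5 at column 8 and diagonals 4.
(10,5) attacks row 5 at column 5 and diagonals 10.
Attacked columns: {1, 4, 5, 6, 7, 8, 9, 10}. Safe: {2, 3}.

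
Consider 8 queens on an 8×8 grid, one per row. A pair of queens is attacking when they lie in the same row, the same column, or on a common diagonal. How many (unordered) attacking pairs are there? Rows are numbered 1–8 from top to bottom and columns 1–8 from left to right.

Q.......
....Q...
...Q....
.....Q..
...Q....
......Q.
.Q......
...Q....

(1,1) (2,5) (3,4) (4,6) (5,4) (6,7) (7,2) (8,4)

6

Same column: (3,4)–(5,4) (column 4); (3,4)–(8,4) (column 4); (5,4)–(8,4) (column 4).
Same diagonal: (2,5)–(3,4) (|2−3| = |5−4| = 1); (3,4)–(6,7) (|3−6| = |4−7| = 3); (5,4)–(7,2) (|5−7| = |4−2| = 2).
Total attacking pairs: 6.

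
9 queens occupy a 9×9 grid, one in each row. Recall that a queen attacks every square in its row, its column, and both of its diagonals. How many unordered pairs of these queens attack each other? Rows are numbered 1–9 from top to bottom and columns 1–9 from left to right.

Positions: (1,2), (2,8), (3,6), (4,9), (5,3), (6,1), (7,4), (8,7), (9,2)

Same column: (1,2)–(9,2) (column 2).
Same diagonal: (7,4)–(9,2) (|7−9| = |4−2| = 2).
Total attacking pairs: 2.

2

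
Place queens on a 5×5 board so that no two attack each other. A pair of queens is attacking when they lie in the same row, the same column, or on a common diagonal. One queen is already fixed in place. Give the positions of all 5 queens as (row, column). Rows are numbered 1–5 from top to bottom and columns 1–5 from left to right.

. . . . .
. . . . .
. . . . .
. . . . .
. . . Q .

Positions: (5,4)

(1,1) (2,3) (3,5) (4,2) (5,4)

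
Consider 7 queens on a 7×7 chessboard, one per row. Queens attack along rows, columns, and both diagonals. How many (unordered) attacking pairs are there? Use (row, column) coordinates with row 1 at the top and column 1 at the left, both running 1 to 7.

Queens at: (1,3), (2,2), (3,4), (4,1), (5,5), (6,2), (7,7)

Same column: (2,2)–(6,2) (column 2).
Same diagonal: (1,3)–(2,2) (|1−2| = |3−2| = 1); (2,2)–(5,5) (|2−5| = |2−5| = 3); (2,2)–(7,7) (|2−7| = |2−7| = 5); (5,5)–(7,7) (|5−7| = |5−7| = 2).
Total attacking pairs: 5.

5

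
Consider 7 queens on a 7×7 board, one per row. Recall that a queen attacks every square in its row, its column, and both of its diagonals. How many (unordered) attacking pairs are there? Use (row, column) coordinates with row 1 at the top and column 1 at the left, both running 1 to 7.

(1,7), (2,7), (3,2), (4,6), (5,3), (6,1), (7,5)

3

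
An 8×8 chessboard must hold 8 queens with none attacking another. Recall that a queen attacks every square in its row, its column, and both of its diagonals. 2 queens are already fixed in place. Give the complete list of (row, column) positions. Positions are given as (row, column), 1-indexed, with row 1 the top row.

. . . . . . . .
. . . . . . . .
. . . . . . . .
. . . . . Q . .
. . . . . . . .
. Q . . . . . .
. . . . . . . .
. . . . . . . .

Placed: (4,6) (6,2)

(1,1) (2,7) (3,4) (4,6) (5,8) (6,2) (7,5) (8,3)

Row 1: attacked by (4,6)→{3,6}; (6,2)→{2,7}. Safe: 1, 4, 5, 8. Place at column 1.
Row 2: attacked by (1,1)→{1,2}; (4,6)→{4,6,8}; (6,2)→{2,6}. Safe: 3, 5, 7. Place at column 7.
Row 3: attacked by (1,1)→{1,3}; (2,7)→{6,7,8}; (4,6)→{5,6,7}; (6,2)→{2,5}. Safe: 4. Place at column 4.
Row 5: attacked by (1,1)→{1,5}; (2,7)→{4,7}; (3,4)→{2,4,6}; (4,6)→{5,6,7}; (6,2)→{1,2,3}. Safe: 8. Place at column 8.
Row 7: attacked by (1,1)→{1,7}; (2,7)→{2,7}; (3,4)→{4,8}; (4,6)→{3,6}; (5,8)→{6,8}; (6,2)→{1,2,3}. Safe: 5. Place at column 5.
Row 8: attacked by (1,1)→{1,8}; (2,7)→{1,7}; (3,4)→{4}; (4,6)→{2,6}; (5,8)→{5,8}; (6,2)→{2,4}; (7,5)→{4,5,6}. Safe: 3. Place at column 3.
Columns [1, 7, 4, 6, 8, 2, 5, 3], r−c [0, -5, -1, -2, -3, 4, 2, 5], r+c [2, 9, 7, 10, 13, 8, 12, 11] are all distinct, so no two queens attack.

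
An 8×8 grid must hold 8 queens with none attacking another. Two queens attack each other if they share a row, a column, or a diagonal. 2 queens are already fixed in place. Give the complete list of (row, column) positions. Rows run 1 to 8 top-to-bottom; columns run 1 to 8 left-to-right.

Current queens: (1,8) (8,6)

(1,8) (2,2) (3,5) (4,3) (5,1) (6,7) (7,4) (8,6)

Row 2: attacked by (1,8)→{7,8}; (8,6)→{6}. Safe: 1, 2, 3, 4, 5. Place at column 2.
Row 3: attacked by (1,8)→{6,8}; (2,2)→{1,2,3}; (8,6)→{1,6}. Safe: 4, 5, 7. Place at column 5.
Row 4: attacked by (1,8)→{5,8}; (2,2)→{2,4}; (3,5)→{4,5,6}; (8,6)→{2,6}. Safe: 1, 3, 7. Place at column 3.
Row 5: attacked by (1,8)→{4,8}; (2,2)→{2,5}; (3,5)→{3,5,7}; (4,3)→{2,3,4}; (8,6)→{3,6}. Safe: 1. Place at column 1.
Row 6: attacked by (1,8)→{3,8}; (2,2)→{2,6}; (3,5)→{2,5,8}; (4,3)→{1,3,5}; (5,1)→{1,2}; (8,6)→{4,6,8}. Safe: 7. Place at column 7.
Row 7: attacked by (1,8)→{2,8}; (2,2)→{2,7}; (3,5)→{1,5}; (4,3)→{3,6}; (5,1)→{1,3}; (6,7)→{6,7,8}; (8,6)→{5,6,7}. Safe: 4. Place at column 4.
Columns [8, 2, 5, 3, 1, 7, 4, 6], r−c [-7, 0, -2, 1, 4, -1, 3, 2], r+c [9, 4, 8, 7, 6, 13, 11, 14] are all distinct, so no two queens attack.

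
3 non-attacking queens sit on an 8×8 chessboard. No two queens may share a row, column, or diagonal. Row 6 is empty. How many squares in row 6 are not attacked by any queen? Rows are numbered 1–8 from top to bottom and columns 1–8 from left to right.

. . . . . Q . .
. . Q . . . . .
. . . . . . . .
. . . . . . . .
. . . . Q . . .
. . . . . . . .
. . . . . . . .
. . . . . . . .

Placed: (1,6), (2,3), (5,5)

(1,6) attacks row 6 at column 6 and diagonals 1.
(2,3) attacks row 6 at column 3 and diagonals 7.
(5,5) attacks row 6 at column 5 and diagonals 4, 6.
Attacked columns: {1, 3, 4, 5, 6, 7}. Safe: {2, 8}.

2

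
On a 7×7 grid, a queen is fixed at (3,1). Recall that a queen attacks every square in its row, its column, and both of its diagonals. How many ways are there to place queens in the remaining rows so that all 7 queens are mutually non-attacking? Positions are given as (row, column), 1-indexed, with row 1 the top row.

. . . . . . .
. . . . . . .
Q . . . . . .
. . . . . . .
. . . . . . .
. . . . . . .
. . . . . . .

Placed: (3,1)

6

Branch on row 1: col 2 → 2; col 4 → 1; col 5 → 1; col 6 → 1; col 7 → 1.
Sum: 2 + 1 + 1 + 1 + 1 = 6.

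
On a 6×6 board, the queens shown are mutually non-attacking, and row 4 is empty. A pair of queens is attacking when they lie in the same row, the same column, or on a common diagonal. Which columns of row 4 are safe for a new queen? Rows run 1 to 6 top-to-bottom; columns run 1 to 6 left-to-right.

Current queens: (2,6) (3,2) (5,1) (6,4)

(2,6) attacks row 4 at column 6 and diagonals 4.
(3,2) attacks row 4 at column 2 and diagonals 1, 3.
(5,1) attacks row 4 at column 1 and diagonals 2.
(6,4) attacks row 4 at column 4 and diagonals 2, 6.
Attacked columns: {1, 2, 3, 4, 6}. Safe: {5}.

columns 5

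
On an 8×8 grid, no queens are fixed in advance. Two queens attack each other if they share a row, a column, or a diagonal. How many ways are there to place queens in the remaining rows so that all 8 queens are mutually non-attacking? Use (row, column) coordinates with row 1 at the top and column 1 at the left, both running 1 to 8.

Branch on row 1: col 1 → 4; col 2 → 8; col 3 → 16; col 4 → 18; col 5 → 18; col 6 → 16; col 7 → 8; col 8 → 4.
Sum: 4 + 8 + 16 + 18 + 18 + 16 + 8 + 4 = 92.
(This is the classic 8-queens count.)

92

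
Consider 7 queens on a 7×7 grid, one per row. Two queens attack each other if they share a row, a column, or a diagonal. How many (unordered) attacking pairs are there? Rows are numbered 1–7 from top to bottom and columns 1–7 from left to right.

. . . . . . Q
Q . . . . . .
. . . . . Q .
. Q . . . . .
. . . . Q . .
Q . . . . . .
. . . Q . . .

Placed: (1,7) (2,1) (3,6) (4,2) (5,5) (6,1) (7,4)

Same column: (2,1)–(6,1) (column 1).
Total attacking pairs: 1.

1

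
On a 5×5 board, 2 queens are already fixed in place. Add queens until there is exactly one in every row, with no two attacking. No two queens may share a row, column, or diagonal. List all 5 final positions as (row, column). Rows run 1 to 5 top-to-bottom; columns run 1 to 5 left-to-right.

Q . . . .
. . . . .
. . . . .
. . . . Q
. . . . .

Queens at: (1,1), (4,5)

(1,1) (2,4) (3,2) (4,5) (5,3)

Row 2: attacked by (1,1)→{1,2}; (4,5)→{3,5}. Safe: 4. Place at column 4.
Row 3: attacked by (1,1)→{1,3}; (2,4)→{3,4,5}; (4,5)→{4,5}. Safe: 2. Place at column 2.
Row 5: attacked by (1,1)→{1,5}; (2,4)→{1,4}; (3,2)→{2,4}; (4,5)→{4,5}. Safe: 3. Place at column 3.
Columns [1, 4, 2, 5, 3], r−c [0, -2, 1, -1, 2], r+c [2, 6, 5, 9, 8] are all distinct, so no two queens attack.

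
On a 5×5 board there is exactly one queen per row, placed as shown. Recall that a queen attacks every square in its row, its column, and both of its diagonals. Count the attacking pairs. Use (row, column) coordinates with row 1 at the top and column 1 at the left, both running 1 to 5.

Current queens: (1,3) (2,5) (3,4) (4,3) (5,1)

Same column: (1,3)–(4,3) (column 3).
Same diagonal: (2,5)–(3,4) (|2−3| = |5−4| = 1); (2,5)–(4,3) (|2−4| = |5−3| = 2); (3,4)–(4,3) (|3−4| = |4−3| = 1).
Total attacking pairs: 4.

4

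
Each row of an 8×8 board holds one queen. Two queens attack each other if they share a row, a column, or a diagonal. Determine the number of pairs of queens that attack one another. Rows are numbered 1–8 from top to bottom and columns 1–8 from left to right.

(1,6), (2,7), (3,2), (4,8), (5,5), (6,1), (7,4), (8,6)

Same column: (1,6)–(8,6) (column 6).
Same diagonal: (1,6)–(2,7) (|1−2| = |6−7| = 1); (1,6)–(6,1) (|1−6| = |6−1| = 5).
Total attacking pairs: 3.

3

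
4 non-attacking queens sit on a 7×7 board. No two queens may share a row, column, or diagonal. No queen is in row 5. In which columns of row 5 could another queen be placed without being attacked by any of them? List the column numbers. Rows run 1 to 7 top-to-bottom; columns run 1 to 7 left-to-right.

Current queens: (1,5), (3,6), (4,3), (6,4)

columns 7

(1,5) attacks row 5 at column 5 and diagonals 1.
(3,6) attacks row 5 at column 6 and diagonals 4.
(4,3) attacks row 5 at column 3 and diagonals 2, 4.
(6,4) attacks row 5 at column 4 and diagonals 3, 5.
Attacked columns: {1, 2, 3, 4, 5, 6}. Safe: {7}.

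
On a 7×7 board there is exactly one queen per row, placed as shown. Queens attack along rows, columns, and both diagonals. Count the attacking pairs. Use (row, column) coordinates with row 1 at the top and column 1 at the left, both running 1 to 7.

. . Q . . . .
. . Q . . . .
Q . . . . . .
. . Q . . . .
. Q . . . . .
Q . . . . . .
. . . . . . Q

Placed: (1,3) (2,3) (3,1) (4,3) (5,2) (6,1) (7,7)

Same column: (1,3)–(2,3) (column 3); (1,3)–(4,3) (column 3); (2,3)–(4,3) (column 3); (3,1)–(6,1) (column 1).
Same diagonal: (1,3)–(3,1) (|1−3| = |3−1| = 2); (4,3)–(5,2) (|4−5| = |3−2| = 1); (4,3)–(6,1) (|4−6| = |3−1| = 2); (5,2)–(6,1) (|5−6| = |2−1| = 1).
Total attacking pairs: 8.

8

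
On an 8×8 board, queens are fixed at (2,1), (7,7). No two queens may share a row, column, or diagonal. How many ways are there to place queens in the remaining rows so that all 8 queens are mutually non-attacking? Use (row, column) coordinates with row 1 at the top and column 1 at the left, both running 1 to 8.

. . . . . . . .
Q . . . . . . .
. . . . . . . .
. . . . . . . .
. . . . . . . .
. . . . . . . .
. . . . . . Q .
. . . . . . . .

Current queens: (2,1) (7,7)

Branch on row 1: col 3 → 0; col 4 → 1; col 5 → 1; col 6 → 1; col 8 → 0.
Sum: 0 + 1 + 1 + 1 + 0 = 3.

3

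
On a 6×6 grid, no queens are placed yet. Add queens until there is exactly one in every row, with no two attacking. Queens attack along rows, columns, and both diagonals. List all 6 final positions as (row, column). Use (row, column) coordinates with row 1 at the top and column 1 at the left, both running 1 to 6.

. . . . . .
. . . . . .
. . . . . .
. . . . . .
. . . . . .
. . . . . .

(1,3) (2,6) (3,2) (4,5) (5,1) (6,4)

Row 1: Safe: 1, 2, 3, 4, 5, 6. Place at column 3.
Row 2: attacked by (1,3)→{2,3,4}. Safe: 1, 5, 6. Place at column 6.
Row 3: attacked by (1,3)→{1,3,5}; (2,6)→{5,6}. Safe: 2, 4. Place at column 2.
Row 4: attacked by (1,3)→{3,6}; (2,6)→{4,6}; (3,2)→{1,2,3}. Safe: 5. Place at column 5.
Row 5: attacked by (1,3)→{3}; (2,6)→{3,6}; (3,2)→{2,4}; (4,5)→{4,5,6}. Safe: 1. Place at column 1.
Row 6: attacked by (1,3)→{3}; (2,6)→{2,6}; (3,2)→{2,5}; (4,5)→{3,5}; (5,1)→{1,2}. Safe: 4. Place at column 4.
Columns [3, 6, 2, 5, 1, 4], r−c [-2, -4, 1, -1, 4, 2], r+c [4, 8, 5, 9, 6, 10] are all distinct, so no two queens attack.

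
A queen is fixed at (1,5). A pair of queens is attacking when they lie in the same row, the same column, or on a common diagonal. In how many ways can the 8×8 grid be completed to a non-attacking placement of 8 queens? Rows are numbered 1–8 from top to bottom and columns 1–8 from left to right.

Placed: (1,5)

18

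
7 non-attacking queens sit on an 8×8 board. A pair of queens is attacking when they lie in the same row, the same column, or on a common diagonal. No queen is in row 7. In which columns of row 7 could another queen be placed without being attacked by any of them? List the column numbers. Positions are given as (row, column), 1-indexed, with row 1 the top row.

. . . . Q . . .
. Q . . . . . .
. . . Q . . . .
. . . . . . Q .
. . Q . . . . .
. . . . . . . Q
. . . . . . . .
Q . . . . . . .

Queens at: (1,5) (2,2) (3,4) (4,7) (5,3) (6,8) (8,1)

columns 6

(1,5) attacks row 7 at column 5.
(2,2) attacks row 7 at column 2 and diagonals 7.
(3,4) attacks row 7 at column 4 and diagonals 8.
(4,7) attacks row 7 at column 7 and diagonals 4.
(5,3) attacks row 7 at column 3 and diagonals 1, 5.
(6,8) attacks row 7 at column 8 and diagonals 7.
(8,1) attacks row 7 at column 1 and diagonals 2.
Attacked columns: {1, 2, 3, 4, 5, 7, 8}. Safe: {6}.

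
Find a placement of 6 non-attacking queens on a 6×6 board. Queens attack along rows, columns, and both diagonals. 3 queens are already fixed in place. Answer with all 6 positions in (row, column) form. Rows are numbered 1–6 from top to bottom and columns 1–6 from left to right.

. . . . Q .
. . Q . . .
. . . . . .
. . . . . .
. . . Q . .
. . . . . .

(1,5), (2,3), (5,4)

Row 3: attacked by (1,5)→{3,5}; (2,3)→{2,3,4}; (5,4)→{2,4,6}. Safe: 1. Place at column 1.
Row 4: attacked by (1,5)→{2,5}; (2,3)→{1,3,5}; (3,1)→{1,2}; (5,4)→{3,4,5}. Safe: 6. Place at column 6.
Row 6: attacked by (1,5)→{5}; (2,3)→{3}; (3,1)→{1,4}; (4,6)→{4,6}; (5,4)→{3,4,5}. Safe: 2. Place at column 2.
Columns [5, 3, 1, 6, 4, 2], r−c [-4, -1, 2, -2, 1, 4], r+c [6, 5, 4, 10, 9, 8] are all distinct, so no two queens attack.

(1,5) (2,3) (3,1) (4,6) (5,4) (6,2)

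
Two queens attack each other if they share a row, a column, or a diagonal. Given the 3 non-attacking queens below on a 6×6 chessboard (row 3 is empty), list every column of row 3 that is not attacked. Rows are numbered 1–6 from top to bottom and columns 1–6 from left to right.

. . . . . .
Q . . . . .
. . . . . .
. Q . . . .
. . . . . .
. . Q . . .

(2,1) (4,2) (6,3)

(2,1) attacks row 3 at column 1 and diagonals 2.
(4,2) attacks row 3 at column 2 and diagonals 1, 3.
(6,3) attacks row 3 at column 3 and diagonals 6.
Attacked columns: {1, 2, 3, 6}. Safe: {4, 5}.

columns 4, 5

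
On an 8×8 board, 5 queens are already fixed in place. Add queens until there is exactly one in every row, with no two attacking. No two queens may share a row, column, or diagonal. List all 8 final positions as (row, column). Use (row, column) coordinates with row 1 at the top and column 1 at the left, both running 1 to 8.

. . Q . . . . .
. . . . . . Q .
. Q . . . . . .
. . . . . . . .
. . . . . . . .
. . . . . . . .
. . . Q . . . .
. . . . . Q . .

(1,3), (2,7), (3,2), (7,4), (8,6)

(1,3) (2,7) (3,2) (4,8) (5,5) (6,1) (7,4) (8,6)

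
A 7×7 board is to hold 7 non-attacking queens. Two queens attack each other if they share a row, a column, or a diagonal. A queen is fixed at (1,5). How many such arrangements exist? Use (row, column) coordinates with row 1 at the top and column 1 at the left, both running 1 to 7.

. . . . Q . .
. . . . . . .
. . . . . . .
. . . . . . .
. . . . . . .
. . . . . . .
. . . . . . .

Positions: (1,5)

6

Branch on row 2: col 1 → 2; col 2 → 1; col 3 → 1; col 7 → 2.
Sum: 2 + 1 + 1 + 2 = 6.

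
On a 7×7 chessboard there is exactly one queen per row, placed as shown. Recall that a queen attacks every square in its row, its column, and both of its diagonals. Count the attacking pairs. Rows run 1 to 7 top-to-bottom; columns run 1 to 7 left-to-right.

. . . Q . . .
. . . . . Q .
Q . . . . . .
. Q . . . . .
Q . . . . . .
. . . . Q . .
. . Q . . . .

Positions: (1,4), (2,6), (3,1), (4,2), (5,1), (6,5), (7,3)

4

Same column: (3,1)–(5,1) (column 1).
Same diagonal: (3,1)–(4,2) (|3−4| = |1−2| = 1); (4,2)–(5,1) (|4−5| = |2−1| = 1); (5,1)–(7,3) (|5−7| = |1−3| = 2).
Total attacking pairs: 4.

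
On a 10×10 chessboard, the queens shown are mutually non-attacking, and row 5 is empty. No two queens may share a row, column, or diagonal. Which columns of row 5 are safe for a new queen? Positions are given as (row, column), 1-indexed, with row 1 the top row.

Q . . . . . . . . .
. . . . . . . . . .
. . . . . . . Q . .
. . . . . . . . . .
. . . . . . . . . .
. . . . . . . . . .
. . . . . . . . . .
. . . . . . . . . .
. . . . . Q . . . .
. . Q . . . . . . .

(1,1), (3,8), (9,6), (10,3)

columns 4, 7, 9

(1,1) attacks row 5 at column 1 and diagonals 5.
(3,8) attacks row 5 at column 8 and diagonals 6, 10.
(9,6) attacks row 5 at column 6 and diagonals 2, 10.
(10,3) attacks row 5 at column 3 and diagonals 8.
Attacked columns: {1, 2, 3, 5, 6, 8, 10}. Safe: {4, 7, 9}.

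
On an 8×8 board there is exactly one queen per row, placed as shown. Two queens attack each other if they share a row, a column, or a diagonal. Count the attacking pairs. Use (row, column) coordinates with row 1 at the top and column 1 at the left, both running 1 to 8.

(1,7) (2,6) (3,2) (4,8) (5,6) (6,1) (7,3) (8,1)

Same column: (2,6)–(5,6) (column 6); (6,1)–(8,1) (column 1).
Same diagonal: (1,7)–(2,6) (|1−2| = |7−6| = 1); (2,6)–(4,8) (|2−4| = |6−8| = 2).
Total attacking pairs: 4.

4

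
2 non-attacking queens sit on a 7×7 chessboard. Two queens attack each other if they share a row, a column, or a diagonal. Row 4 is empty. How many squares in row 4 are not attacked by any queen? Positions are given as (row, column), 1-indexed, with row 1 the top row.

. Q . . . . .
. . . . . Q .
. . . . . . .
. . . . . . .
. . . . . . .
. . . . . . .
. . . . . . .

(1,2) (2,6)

(1,2) attacks row 4 at column 2 and diagonals 5.
(2,6) attacks row 4 at column 6 and diagonals 4.
Attacked columns: {2, 4, 5, 6}. Safe: {1, 3, 7}.

3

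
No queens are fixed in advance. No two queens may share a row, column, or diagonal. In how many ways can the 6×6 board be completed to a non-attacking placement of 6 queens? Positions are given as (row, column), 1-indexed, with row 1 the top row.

4

Branch on row 1: col 1 → 0; col 2 → 1; col 3 → 1; col 4 → 1; col 5 → 1; col 6 → 0.
Sum: 0 + 1 + 1 + 1 + 1 + 0 = 4.
(This is the classic 6-queens count.)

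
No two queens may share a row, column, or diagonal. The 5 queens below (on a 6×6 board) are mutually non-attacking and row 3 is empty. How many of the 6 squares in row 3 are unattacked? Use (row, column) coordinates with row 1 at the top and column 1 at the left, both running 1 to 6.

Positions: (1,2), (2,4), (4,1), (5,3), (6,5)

1

(1,2) attacks row 3 at column 2 and diagonals 4.
(2,4) attacks row 3 at column 4 and diagonals 3, 5.
(4,1) attacks row 3 at column 1 and diagonals 2.
(5,3) attacks row 3 at column 3 and diagonals 1, 5.
(6,5) attacks row 3 at column 5 and diagonals 2.
Attacked columns: {1, 2, 3, 4, 5}. Safe: {6}.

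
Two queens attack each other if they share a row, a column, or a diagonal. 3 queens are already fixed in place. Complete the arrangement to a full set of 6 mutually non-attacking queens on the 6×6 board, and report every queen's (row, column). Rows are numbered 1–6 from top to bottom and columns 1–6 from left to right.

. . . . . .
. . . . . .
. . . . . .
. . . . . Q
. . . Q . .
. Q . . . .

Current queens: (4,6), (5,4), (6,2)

(1,5) (2,3) (3,1) (4,6) (5,4) (6,2)

Row 1: attacked by (4,6)→{3,6}; (5,4)→{4}; (6,2)→{2}. Safe: 1, 5. Place at column 5.
Row 2: attacked by (1,5)→{4,5,6}; (4,6)→{4,6}; (5,4)→{1,4}; (6,2)→{2,6}. Safe: 3. Place at column 3.
Row 3: attacked by (1,5)→{3,5}; (2,3)→{2,3,4}; (4,6)→{5,6}; (5,4)→{2,4,6}; (6,2)→{2,5}. Safe: 1. Place at column 1.
Columns [5, 3, 1, 6, 4, 2], r−c [-4, -1, 2, -2, 1, 4], r+c [6, 5, 4, 10, 9, 8] are all distinct, so no two queens attack.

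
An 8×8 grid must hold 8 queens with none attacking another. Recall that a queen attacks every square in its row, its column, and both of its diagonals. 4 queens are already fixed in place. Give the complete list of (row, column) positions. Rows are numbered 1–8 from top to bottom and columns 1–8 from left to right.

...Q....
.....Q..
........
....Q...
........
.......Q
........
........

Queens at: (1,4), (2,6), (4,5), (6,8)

(1,4) (2,6) (3,1) (4,5) (5,2) (6,8) (7,3) (8,7)

Row 3: attacked by (1,4)→{2,4,6}; (2,6)→{5,6,7}; (4,5)→{4,5,6}; (6,8)→{5,8}. Safe: 1, 3. Place at column 1.
Row 5: attacked by (1,4)→{4,8}; (2,6)→{3,6}; (3,1)→{1,3}; (4,5)→{4,5,6}; (6,8)→{7,8}. Safe: 2. Place at column 2.
Row 7: attacked by (1,4)→{4}; (2,6)→{1,6}; (3,1)→{1,5}; (4,5)→{2,5,8}; (5,2)→{2,4}; (6,8)→{7,8}. Safe: 3. Place at column 3.
Row 8: attacked by (1,4)→{4}; (2,6)→{6}; (3,1)→{1,6}; (4,5)→{1,5}; (5,2)→{2,5}; (6,8)→{6,8}; (7,3)→{2,3,4}. Safe: 7. Place at column 7.
Columns [4, 6, 1, 5, 2, 8, 3, 7], r−c [-3, -4, 2, -1, 3, -2, 4, 1], r+c [5, 8, 4, 9, 7, 14, 10, 15] are all distinct, so no two queens attack.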